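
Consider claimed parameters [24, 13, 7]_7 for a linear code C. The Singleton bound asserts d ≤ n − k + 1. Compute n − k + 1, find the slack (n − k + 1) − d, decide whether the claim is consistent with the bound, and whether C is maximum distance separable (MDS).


Singleton RHS = n − k + 1 = 12, slack = 5, bound satisfied, not MDS.

Singleton bound: d ≤ n − k + 1.
Here n = 24, k = 13, so n − k + 1 = 12.
Given d = 7, check d ≤ 12: YES.
Slack = (n − k + 1) − d = 5.
The code is NOT MDS (slack = 5 > 0).
Description: the claimed parameters are [24, 13, 7]_7; such a code would be non-MDS.


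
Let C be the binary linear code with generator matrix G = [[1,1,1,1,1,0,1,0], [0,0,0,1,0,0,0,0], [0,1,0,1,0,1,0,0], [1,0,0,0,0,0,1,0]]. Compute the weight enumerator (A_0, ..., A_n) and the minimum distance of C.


Weight distribution: A_0 = 1, A_1 = 1, A_2 = 2, A_3 = 4, A_4 = 3, A_5 = 3, A_6 = 2. Minimum distance d = 1.

Enumerate all 2^4 = 16 messages m ∈ F_2^4.
For each, compute codeword c = mG in F_2^8, then tally its weight.
  m = 0000 → c = 00000000, weight = 0.
  m = 1000 → c = 11111010, weight = 6.
  m = 0100 → c = 00010000, weight = 1.
  m = 1100 → c = 11101010, weight = 5.
  m = 0010 → c = 01010100, weight = 3.
  m = 1010 → c = 10101110, weight = 5.
  m = 0110 → c = 01000100, weight = 2.
  m = 1110 → c = 10111110, weight = 6.
  m = 0001 → c = 10000010, weight = 2.
  m = 1001 → c = 01111000, weight = 4.
  m = 0101 → c = 10010010, weight = 3.
  m = 1101 → c = 01101000, weight = 3.
  m = 0011 → c = 11010110, weight = 5.
  m = 1011 → c = 00101100, weight = 3.
  m = 0111 → c = 11000110, weight = 4.
  m = 1111 → c = 00111100, weight = 4.
Tally weights:
  weight 0: 1 codewords.
  weight 1: 1 codewords.
  weight 2: 2 codewords.
  weight 3: 4 codewords.
  weight 4: 3 codewords.
  weight 5: 3 codewords.
  weight 6: 2 codewords.
Minimum distance d = smallest w > 0 with A_w > 0 = 1.
Sanity: Σ A_w = 16 = 2^4 = 16 ✓.


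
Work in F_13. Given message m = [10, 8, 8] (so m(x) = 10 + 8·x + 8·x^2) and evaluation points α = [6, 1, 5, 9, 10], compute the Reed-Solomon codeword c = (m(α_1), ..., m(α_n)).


c = [8, 0, 3, 2, 6]

Message polynomial: m(x) = 10 + 8·x + 8·x^2 (mod 13).
For each evaluation point α_i, compute m(α_i) mod 13:
  α_1 = 6: Horner steps 8 → 4 → 8, so m(6) = 8.
  α_2 = 1: Horner steps 8 → 3 → 0, so m(1) = 0.
  α_3 = 5: Horner steps 8 → 9 → 3, so m(5) = 3.
  α_4 = 9: Horner steps 8 → 2 → 2, so m(9) = 2.
  α_5 = 10: Horner steps 8 → 10 → 6, so m(10) = 6.
Codeword c = [8, 0, 3, 2, 6] ∈ F_13^5.


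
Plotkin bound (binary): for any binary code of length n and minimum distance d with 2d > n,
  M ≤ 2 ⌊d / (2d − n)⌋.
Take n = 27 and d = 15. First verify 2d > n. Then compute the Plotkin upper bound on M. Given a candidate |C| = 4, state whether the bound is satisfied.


Plotkin bound M ≤ 10; given |C| = 4 ≤ bound (satisfied).

Check applicability: 2d = 30, n = 27.
2d − n = 3 > 0, so Plotkin applies.
Compute d/(2d−n) = 15/3 ≈ 5.0000.
⌊d/(2d−n)⌋ = 5.
Plotkin bound: M ≤ 2·5 = 10.
Given |C| = 4, check: satisfied.
This |C| is below the Plotkin bound.


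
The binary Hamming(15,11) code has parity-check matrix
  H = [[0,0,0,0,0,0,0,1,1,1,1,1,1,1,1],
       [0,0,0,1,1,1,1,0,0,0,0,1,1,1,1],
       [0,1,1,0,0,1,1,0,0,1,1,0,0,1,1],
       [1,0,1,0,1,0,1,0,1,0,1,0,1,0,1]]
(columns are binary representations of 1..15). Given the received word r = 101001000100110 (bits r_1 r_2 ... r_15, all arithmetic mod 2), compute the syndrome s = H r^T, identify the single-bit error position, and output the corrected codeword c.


s = (1, 1, 0, 1)^T, error position = 13, corrected codeword c = 101001000100010

Compute s = H r^T mod 2 one row at a time:
  s_1 = 0 + 0 + 1 + 0 + 0 + 1 + 1 + 0 = 3 ≡ 1 (mod 2).
  s_2 = 0 + 0 + 1 + 0 + 0 + 1 + 1 + 0 = 3 ≡ 1 (mod 2).
  s_3 = 0 + 1 + 1 + 0 + 1 + 0 + 1 + 0 = 4 ≡ 0 (mod 2).
  s_4 = 1 + 1 + 0 + 0 + 0 + 0 + 1 + 0 = 3 ≡ 1 (mod 2).
s = (1, 1, 0, 1)^T — this equals column 13 of H (binary 1101), so error is at position 13.
Correct: flip bit 13 of r = 101001000100110 to get c = 101001000100010.


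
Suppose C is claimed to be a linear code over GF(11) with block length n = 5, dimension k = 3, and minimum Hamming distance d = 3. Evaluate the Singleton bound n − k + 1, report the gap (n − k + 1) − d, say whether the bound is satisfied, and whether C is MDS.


Singleton RHS = n − k + 1 = 3, slack = 0, bound satisfied, MDS.

Singleton bound: d ≤ n − k + 1.
Here n = 5, k = 3, so n − k + 1 = 3.
Given d = 3, check d ≤ 3: YES.
Slack = (n − k + 1) − d = 0.
The code is MDS (slack = 0).
Description: the claimed parameters are [5, 3, 3]_11; such a code would be MDS (meets Singleton bound).


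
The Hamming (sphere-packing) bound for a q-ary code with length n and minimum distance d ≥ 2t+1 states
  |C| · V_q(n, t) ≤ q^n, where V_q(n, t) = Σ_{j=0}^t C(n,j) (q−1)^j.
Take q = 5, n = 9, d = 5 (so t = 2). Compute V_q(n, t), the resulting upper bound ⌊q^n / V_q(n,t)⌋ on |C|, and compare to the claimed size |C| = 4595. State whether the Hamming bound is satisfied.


V_q(n, t) = 613, q^n = 1953125, Hamming bound = 3186, |C| = 4595 > bound (violated).

Step 1: Compute V_q(n, t) = Σ_{j=0}^2 C(n, j) (q−1)^j.
  j = 0: C(9,0)·(4)^0 = 1·1 = 1.
  j = 1: C(9,1)·(4)^1 = 9·4 = 36.
  j = 2: C(9,2)·(4)^2 = 36·16 = 576.
  V_q(n, t) = 1 + 36 + 576 = 613.
Step 2: q^n = 5^9 = 1953125.
Step 3: Hamming bound ⌊q^n / V_q(n,t)⌋ = ⌊1953125/613⌋ = 3186.
Step 4: Compare |C| = 4595 to 3186: violated.
The claimed |C| lies above the Hamming bound, so no 5-ary code of length 9 with d ≥ 5 can have 4595 codewords.


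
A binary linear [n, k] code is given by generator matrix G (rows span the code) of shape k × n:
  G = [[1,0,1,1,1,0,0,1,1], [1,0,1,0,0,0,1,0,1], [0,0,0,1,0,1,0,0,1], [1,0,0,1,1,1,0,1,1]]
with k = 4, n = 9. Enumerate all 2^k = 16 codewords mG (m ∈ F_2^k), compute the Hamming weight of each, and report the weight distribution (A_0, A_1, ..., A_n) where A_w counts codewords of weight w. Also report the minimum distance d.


Weight distribution: A_0 = 1, A_2 = 1, A_3 = 4, A_4 = 3, A_5 = 4, A_6 = 3. Minimum distance d = 2.

Enumerate all 2^4 = 16 messages m ∈ F_2^4.
For each, compute codeword c = mG in F_2^9, then tally its weight.
  m = 0000 → c = 000000000, weight = 0.
  m = 1000 → c = 101110011, weight = 6.
  m = 0100 → c = 101000101, weight = 4.
  m = 1100 → c = 000110110, weight = 4.
  m = 0010 → c = 000101001, weight = 3.
  m = 1010 → c = 101011010, weight = 5.
  m = 0110 → c = 101101100, weight = 5.
  m = 1110 → c = 000011111, weight = 5.
  m = 0001 → c = 100111011, weight = 6.
  m = 1001 → c = 001001000, weight = 2.
  m = 0101 → c = 001111110, weight = 6.
  m = 1101 → c = 100001101, weight = 4.
  m = 0011 → c = 100010010, weight = 3.
  m = 1011 → c = 001100001, weight = 3.
  m = 0111 → c = 001010111, weight = 5.
  m = 1111 → c = 100100100, weight = 3.
Tally weights:
  weight 0: 1 codewords.
  weight 2: 1 codewords.
  weight 3: 4 codewords.
  weight 4: 3 codewords.
  weight 5: 4 codewords.
  weight 6: 3 codewords.
Minimum distance d = smallest w > 0 with A_w > 0 = 2.
Sanity: Σ A_w = 16 = 2^4 = 16 ✓.


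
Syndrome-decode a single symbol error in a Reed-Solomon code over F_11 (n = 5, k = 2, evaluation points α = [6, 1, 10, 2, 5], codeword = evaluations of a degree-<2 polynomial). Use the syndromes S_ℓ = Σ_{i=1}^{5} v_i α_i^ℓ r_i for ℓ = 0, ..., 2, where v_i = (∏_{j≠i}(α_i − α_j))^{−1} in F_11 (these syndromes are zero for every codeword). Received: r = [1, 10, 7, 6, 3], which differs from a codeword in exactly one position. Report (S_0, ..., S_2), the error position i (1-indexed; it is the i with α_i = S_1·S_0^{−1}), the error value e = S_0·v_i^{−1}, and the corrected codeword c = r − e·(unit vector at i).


S = (4, 9, 1), error at position 5, error magnitude e = 9, c = [1, 10, 7, 6, 5].

Step 1: column multipliers v_i = (∏_{j≠i}(α_i − α_j))^{−1} mod 11.
  i = 1 (α = 6): (6−1)(6−10)(6−2)(6−5) = 5·(−4)·4·1 = −80 ≡ 8, so v_1 = 8^{−1} = 7 (mod 11).
  i = 2 (α = 1): (1−6)(1−10)(1−2)(1−5) = (−5)·(−9)·(−1)·(−4) = 180 ≡ 4, so v_2 = 4^{−1} = 3 (mod 11).
  i = 3 (α = 10): (10−6)(10−1)(10−2)(10−5) = 4·9·8·5 = 1440 ≡ 10, so v_3 = 10^{−1} = 10 (mod 11).
  i = 4 (α = 2): (2−6)(2−1)(2−10)(2−5) = (−4)·1·(−8)·(−3) = −96 ≡ 3, so v_4 = 3^{−1} = 4 (mod 11).
  i = 5 (α = 5): (5−6)(5−1)(5−10)(5−2) = (−1)·4·(−5)·3 = 60 ≡ 5, so v_5 = 5^{−1} = 9 (mod 11).
  v = [7, 3, 10, 4, 9].
Step 2: syndromes of r = [1, 10, 7, 6, 3] (all sums mod 11).
  S_0 = Σ v_i r_i = 7·1 + 3·10 + 10·7 + 4·6 + 9·3 = 158 ≡ 4.
  S_1 = Σ v_i α_i r_i = 7·6·1 + 3·1·10 + 10·10·7 + 4·2·6 + 9·5·3 = 955 ≡ 9.
  α_i^2 mod 11 = [3, 1, 1, 4, 3].
  S_2 = Σ v_i α_i^2 r_i = 7·3·1 + 3·1·10 + 10·1·7 + 4·4·6 + 9·3·3 = 298 ≡ 1.
  S = (4, 9, 1) ≠ 0, so r is not a codeword (an error is present).
Step 3: locate the error. For a single error e at position i, S_ℓ = v_i·e·α_i^ℓ, so α_err = S_1/S_0.
  S_0^{−1} = 4^{−1} = 3 (mod 11), so α_err = 9·3 = 27 ≡ 5 = α_5. Error position i = 5.
  Consistency check: S_2/S_1 = 1·5 = 5 ≡ 5 = α_err ✓ (single-error assumption holds).
Step 4: error magnitude e = S_0/v_5 = S_0·∏_{j≠5}(α_5 − α_j) = 4·5 = 20 ≡ 9 (mod 11).
Step 5: correct position 5: c_5 = r_5 − e = 3 − 9 ≡ 5 (mod 11). Hence c = [1, 10, 7, 6, 5].
  Check: interpolating c through the α_i gives m(x) = 3 + 7·x (degree < 2) with m(α_i) = c_i for every i, so c is indeed a codeword.


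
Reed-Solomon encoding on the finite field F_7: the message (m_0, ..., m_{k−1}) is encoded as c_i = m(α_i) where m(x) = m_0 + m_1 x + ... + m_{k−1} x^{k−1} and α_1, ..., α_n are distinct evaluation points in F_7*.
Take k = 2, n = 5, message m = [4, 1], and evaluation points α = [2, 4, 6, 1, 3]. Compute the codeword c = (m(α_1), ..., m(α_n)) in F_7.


c = [6, 1, 3, 5, 0]

Message polynomial: m(x) = 4 + 1·x (mod 7).
For each evaluation point α_i, compute m(α_i) mod 7:
  α_1 = 2: Horner steps 1 → 6, so m(2) = 6.
  α_2 = 4: Horner steps 1 → 1, so m(4) = 1.
  α_3 = 6: Horner steps 1 → 3, so m(6) = 3.
  α_4 = 1: Horner steps 1 → 5, so m(1) = 5.
  α_5 = 3: Horner steps 1 → 0, so m(3) = 0.
Codeword c = [6, 1, 3, 5, 0] ∈ F_7^5.


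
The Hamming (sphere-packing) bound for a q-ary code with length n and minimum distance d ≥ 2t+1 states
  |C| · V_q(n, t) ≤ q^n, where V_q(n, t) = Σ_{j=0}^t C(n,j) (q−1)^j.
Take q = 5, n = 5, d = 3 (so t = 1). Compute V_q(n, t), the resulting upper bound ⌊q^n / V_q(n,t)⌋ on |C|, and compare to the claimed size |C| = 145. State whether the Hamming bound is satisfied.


V_q(n, t) = 21, q^n = 3125, Hamming bound = 148, |C| = 145 ≤ bound (satisfied).

Step 1: Compute V_q(n, t) = Σ_{j=0}^1 C(n, j) (q−1)^j.
  j = 0: C(5,0)·(4)^0 = 1·1 = 1.
  j = 1: C(5,1)·(4)^1 = 5·4 = 20.
  V_q(n, t) = 1 + 20 = 21.
Step 2: q^n = 5^5 = 3125.
Step 3: Hamming bound ⌊q^n / V_q(n,t)⌋ = ⌊3125/21⌋ = 148.
Step 4: Compare |C| = 145 to 148: satisfied.
The claimed |C| lies below the Hamming bound.


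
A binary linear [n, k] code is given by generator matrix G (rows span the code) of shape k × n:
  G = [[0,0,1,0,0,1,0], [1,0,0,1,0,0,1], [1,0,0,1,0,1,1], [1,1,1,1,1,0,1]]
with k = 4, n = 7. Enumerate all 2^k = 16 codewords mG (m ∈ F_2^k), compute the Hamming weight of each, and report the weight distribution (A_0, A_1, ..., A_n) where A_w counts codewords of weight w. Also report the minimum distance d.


Weight distribution: A_0 = 1, A_1 = 2, A_2 = 2, A_3 = 3, A_4 = 3, A_5 = 2, A_6 = 2, A_7 = 1. Minimum distance d = 1.

Enumerate all 2^4 = 16 messages m ∈ F_2^4.
For each, compute codeword c = mG in F_2^7, then tally its weight.
  m = 0000 → c = 0000000, weight = 0.
  m = 1000 → c = 0010010, weight = 2.
  m = 0100 → c = 1001001, weight = 3.
  m = 1100 → c = 1011011, weight = 5.
  m = 0010 → c = 1001011, weight = 4.
  m = 1010 → c = 1011001, weight = 4.
  m = 0110 → c = 0000010, weight = 1.
  m = 1110 → c = 0010000, weight = 1.
  m = 0001 → c = 1111101, weight = 6.
  m = 1001 → c = 1101111, weight = 6.
  m = 0101 → c = 0110100, weight = 3.
  m = 1101 → c = 0100110, weight = 3.
  m = 0011 → c = 0110110, weight = 4.
  m = 1011 → c = 0100100, weight = 2.
  m = 0111 → c = 1111111, weight = 7.
  m = 1111 → c = 1101101, weight = 5.
Tally weights:
  weight 0: 1 codewords.
  weight 1: 2 codewords.
  weight 2: 2 codewords.
  weight 3: 3 codewords.
  weight 4: 3 codewords.
  weight 5: 2 codewords.
  weight 6: 2 codewords.
  weight 7: 1 codewords.
Minimum distance d = smallest w > 0 with A_w > 0 = 1.
Sanity: Σ A_w = 16 = 2^4 = 16 ✓.


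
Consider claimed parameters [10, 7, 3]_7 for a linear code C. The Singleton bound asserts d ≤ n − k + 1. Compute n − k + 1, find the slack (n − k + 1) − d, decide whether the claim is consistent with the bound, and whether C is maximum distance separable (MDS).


Singleton RHS = n − k + 1 = 4, slack = 1, bound satisfied, not MDS.

Singleton bound: d ≤ n − k + 1.
Here n = 10, k = 7, so n − k + 1 = 4.
Given d = 3, check d ≤ 4: YES.
Slack = (n − k + 1) − d = 1.
The code is NOT MDS (slack = 1 > 0).
Description: the claimed parameters are [10, 7, 3]_7; such a code would be non-MDS.


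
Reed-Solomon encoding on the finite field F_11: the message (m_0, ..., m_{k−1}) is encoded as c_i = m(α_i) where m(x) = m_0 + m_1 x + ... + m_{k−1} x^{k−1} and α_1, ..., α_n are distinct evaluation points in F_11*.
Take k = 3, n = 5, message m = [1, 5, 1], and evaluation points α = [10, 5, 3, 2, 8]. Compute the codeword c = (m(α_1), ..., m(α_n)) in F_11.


c = [8, 7, 3, 4, 6]

Message polynomial: m(x) = 1 + 5·x + 1·x^2 (mod 11).
For each evaluation point α_i, compute m(α_i) mod 11:
  α_1 = 10: Horner steps 1 → 4 → 8, so m(10) = 8.
  α_2 = 5: Horner steps 1 → 10 → 7, so m(5) = 7.
  α_3 = 3: Horner steps 1 → 8 → 3, so m(3) = 3.
  α_4 = 2: Horner steps 1 → 7 → 4, so m(2) = 4.
  α_5 = 8: Horner steps 1 → 2 → 6, so m(8) = 6.
Codeword c = [8, 7, 3, 4, 6] ∈ F_11^5.


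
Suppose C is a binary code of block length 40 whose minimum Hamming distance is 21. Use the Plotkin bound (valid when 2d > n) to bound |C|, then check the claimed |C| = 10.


Plotkin bound M ≤ 20; given |C| = 10 ≤ bound (satisfied).

Check applicability: 2d = 42, n = 40.
2d − n = 2 > 0, so Plotkin applies.
Compute d/(2d−n) = 21/2 ≈ 10.5000.
⌊d/(2d−n)⌋ = 10.
Plotkin bound: M ≤ 2·10 = 20.
Given |C| = 10, check: satisfied.
This |C| is below the Plotkin bound.


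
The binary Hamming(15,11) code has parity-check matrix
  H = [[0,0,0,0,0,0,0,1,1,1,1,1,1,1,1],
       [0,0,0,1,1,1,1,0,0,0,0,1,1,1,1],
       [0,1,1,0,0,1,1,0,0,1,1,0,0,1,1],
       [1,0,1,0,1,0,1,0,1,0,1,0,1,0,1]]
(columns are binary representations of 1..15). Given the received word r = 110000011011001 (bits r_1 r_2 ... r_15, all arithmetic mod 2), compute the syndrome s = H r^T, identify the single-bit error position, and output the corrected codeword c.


s = (1, 0, 1, 0)^T, error position = 10, corrected codeword c = 110000011111001

Compute s = H r^T mod 2 one row at a time:
  s_1 = 1 + 1 + 0 + 1 + 1 + 0 + 0 + 1 = 5 ≡ 1 (mod 2).
  s_2 = 0 + 0 + 0 + 0 + 1 + 0 + 0 + 1 = 2 ≡ 0 (mod 2).
  s_3 = 1 + 0 + 0 + 0 + 0 + 1 + 0 + 1 = 3 ≡ 1 (mod 2).
  s_4 = 1 + 0 + 0 + 0 + 1 + 1 + 0 + 1 = 4 ≡ 0 (mod 2).
s = (1, 0, 1, 0)^T — this equals column 10 of H (binary 1010), so error is at position 10.
Correct: flip bit 10 of r = 110000011011001 to get c = 110000011111001.


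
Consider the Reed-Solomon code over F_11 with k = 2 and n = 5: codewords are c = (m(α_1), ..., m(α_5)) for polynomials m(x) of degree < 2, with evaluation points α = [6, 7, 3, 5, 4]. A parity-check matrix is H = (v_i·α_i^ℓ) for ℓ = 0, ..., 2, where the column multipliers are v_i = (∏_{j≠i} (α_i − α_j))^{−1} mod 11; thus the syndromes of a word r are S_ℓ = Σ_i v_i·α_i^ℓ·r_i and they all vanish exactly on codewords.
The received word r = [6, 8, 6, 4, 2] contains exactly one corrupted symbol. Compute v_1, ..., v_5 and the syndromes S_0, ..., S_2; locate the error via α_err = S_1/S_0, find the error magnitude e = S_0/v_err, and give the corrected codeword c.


S = (3, 9, 5), error at position 3, error magnitude e = 6, c = [6, 8, 0, 4, 2].

Step 1: column multipliers v_i = (∏_{j≠i}(α_i − α_j))^{−1} mod 11.
  i = 1 (α = 6): (6−7)(6−3)(6−5)(6−4) = (−1)·3·1·2 = −6 ≡ 5, so v_1 = 5^{−1} = 9 (mod 11).
  i = 2 (α = 7): (7−6)(7−3)(7−5)(7−4) = 1·4·2·3 = 24 ≡ 2, so v_2 = 2^{−1} = 6 (mod 11).
  i = 3 (α = 3): (3−6)(3−7)(3−5)(3−4) = (−3)·(−4)·(−2)·(−1) = 24 ≡ 2, so v_3 = 2^{−1} = 6 (mod 11).
  i = 4 (α = 5): (5−6)(5−7)(5−3)(5−4) = (−1)·(−2)·2·1 = 4 ≡ 4, so v_4 = 4^{−1} = 3 (mod 11).
  i = 5 (α = 4): (4−6)(4−7)(4−3)(4−5) = (−2)·(−3)·1·(−1) = −6 ≡ 5, so v_5 = 5^{−1} = 9 (mod 11).
  v = [9, 6, 6, 3, 9].
Step 2: syndromes of r = [6, 8, 6, 4, 2] (all sums mod 11).
  S_0 = Σ v_i r_i = 9·6 + 6·8 + 6·6 + 3·4 + 9·2 = 168 ≡ 3.
  S_1 = Σ v_i α_i r_i = 9·6·6 + 6·7·8 + 6·3·6 + 3·5·4 + 9·4·2 = 900 ≡ 9.
  α_i^2 mod 11 = [3, 5, 9, 3, 5].
  S_2 = Σ v_i α_i^2 r_i = 9·3·6 + 6·5·8 + 6·9·6 + 3·3·4 + 9·5·2 = 852 ≡ 5.
  S = (3, 9, 5) ≠ 0, so r is not a codeword (an error is present).
Step 3: locate the error. For a single error e at position i, S_ℓ = v_i·e·α_i^ℓ, so α_err = S_1/S_0.
  S_0^{−1} = 3^{−1} = 4 (mod 11), so α_err = 9·4 = 36 ≡ 3 = α_3. Error position i = 3.
  Consistency check: S_2/S_1 = 5·5 = 25 ≡ 3 = α_err ✓ (single-error assumption holds).
Step 4: error magnitude e = S_0/v_3 = S_0·∏_{j≠3}(α_3 − α_j) = 3·2 = 6 ≡ 6 (mod 11).
Step 5: correct position 3: c_3 = r_3 − e = 6 − 6 ≡ 0 (mod 11). Hence c = [6, 8, 0, 4, 2].
  Check: interpolating c through the α_i gives m(x) = 5 + 2·x (degree < 2) with m(α_i) = c_i for every i, so c is indeed a codeword.


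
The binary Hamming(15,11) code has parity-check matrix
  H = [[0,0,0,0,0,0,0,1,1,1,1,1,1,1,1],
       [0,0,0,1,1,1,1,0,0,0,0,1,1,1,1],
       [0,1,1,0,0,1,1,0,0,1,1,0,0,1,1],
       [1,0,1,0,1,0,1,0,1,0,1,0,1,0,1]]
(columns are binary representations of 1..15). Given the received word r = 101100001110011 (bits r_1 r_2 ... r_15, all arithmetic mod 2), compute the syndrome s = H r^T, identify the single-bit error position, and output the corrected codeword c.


s = (1, 1, 1, 1)^T, error position = 15, corrected codeword c = 101100001110010

Compute s = H r^T mod 2 one row at a time:
  s_1 = 0 + 1 + 1 + 1 + 0 + 0 + 1 + 1 = 5 ≡ 1 (mod 2).
  s_2 = 1 + 0 + 0 + 0 + 0 + 0 + 1 + 1 = 3 ≡ 1 (mod 2).
  s_3 = 0 + 1 + 0 + 0 + 1 + 1 + 1 + 1 = 5 ≡ 1 (mod 2).
  s_4 = 1 + 1 + 0 + 0 + 1 + 1 + 0 + 1 = 5 ≡ 1 (mod 2).
s = (1, 1, 1, 1)^T — this equals column 15 of H (binary 1111), so error is at position 15.
Correct: flip bit 15 of r = 101100001110011 to get c = 101100001110010.


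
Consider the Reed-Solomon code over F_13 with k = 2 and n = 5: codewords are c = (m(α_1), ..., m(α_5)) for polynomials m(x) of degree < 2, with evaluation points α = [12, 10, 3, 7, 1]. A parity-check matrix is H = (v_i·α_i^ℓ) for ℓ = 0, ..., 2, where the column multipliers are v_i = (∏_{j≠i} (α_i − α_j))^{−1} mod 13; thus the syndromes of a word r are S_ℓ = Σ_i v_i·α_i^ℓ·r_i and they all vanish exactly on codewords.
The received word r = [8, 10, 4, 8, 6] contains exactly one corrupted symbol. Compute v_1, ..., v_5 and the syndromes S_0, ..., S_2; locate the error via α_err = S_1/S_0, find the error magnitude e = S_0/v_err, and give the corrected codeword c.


S = (11, 12, 6), error at position 4, error magnitude e = 8, c = [8, 10, 4, 0, 6].

Step 1: column multipliers v_i = (∏_{j≠i}(α_i − α_j))^{−1} mod 13.
  i = 1 (α = 12): (12−10)(12−3)(12−7)(12−1) = 2·9·5·11 = 990 ≡ 2, so v_1 = 2^{−1} = 7 (mod 13).
  i = 2 (α = 10): (10−12)(10−3)(10−7)(10−1) = (−2)·7·3·9 = −378 ≡ 12, so v_2 = 12^{−1} = 12 (mod 13).
  i = 3 (α = 3): (3−12)(3−10)(3−7)(3−1) = (−9)·(−7)·(−4)·2 = −504 ≡ 3, so v_3 = 3^{−1} = 9 (mod 13).
  i = 4 (α = 7): (7−12)(7−10)(7−3)(7−1) = (−5)·(−3)·4·6 = 360 ≡ 9, so v_4 = 9^{−1} = 3 (mod 13).
  i = 5 (α = 1): (1−12)(1−10)(1−3)(1−7) = (−11)·(−9)·(−2)·(−6) = 1188 ≡ 5, so v_5 = 5^{−1} = 8 (mod 13).
  v = [7, 12, 9, 3, 8].
Step 2: syndromes of r = [8, 10, 4, 8, 6] (all sums mod 13).
  S_0 = Σ v_i r_i = 7·8 + 12·10 + 9·4 + 3·8 + 8·6 = 284 ≡ 11.
  S_1 = Σ v_i α_i r_i = 7·12·8 + 12·10·10 + 9·3·4 + 3·7·8 + 8·1·6 = 2196 ≡ 12.
  α_i^2 mod 13 = [1, 9, 9, 10, 1].
  S_2 = Σ v_i α_i^2 r_i = 7·1·8 + 12·9·10 + 9·9·4 + 3·10·8 + 8·1·6 = 1748 ≡ 6.
  S = (11, 12, 6) ≠ 0, so r is not a codeword (an error is present).
Step 3: locate the error. For a single error e at position i, S_ℓ = v_i·e·α_i^ℓ, so α_err = S_1/S_0.
  S_0^{−1} = 11^{−1} = 6 (mod 13), so α_err = 12·6 = 72 ≡ 7 = α_4. Error position i = 4.
  Consistency check: S_2/S_1 = 6·12 = 72 ≡ 7 = α_err ✓ (single-error assumption holds).
Step 4: error magnitude e = S_0/v_4 = S_0·∏_{j≠4}(α_4 − α_j) = 11·9 = 99 ≡ 8 (mod 13).
Step 5: correct position 4: c_4 = r_4 − e = 8 − 8 ≡ 0 (mod 13). Hence c = [8, 10, 4, 0, 6].
  Check: interpolating c through the α_i gives m(x) = 7 + 12·x (degree < 2) with m(α_i) = c_i for every i, so c is indeed a codeword.


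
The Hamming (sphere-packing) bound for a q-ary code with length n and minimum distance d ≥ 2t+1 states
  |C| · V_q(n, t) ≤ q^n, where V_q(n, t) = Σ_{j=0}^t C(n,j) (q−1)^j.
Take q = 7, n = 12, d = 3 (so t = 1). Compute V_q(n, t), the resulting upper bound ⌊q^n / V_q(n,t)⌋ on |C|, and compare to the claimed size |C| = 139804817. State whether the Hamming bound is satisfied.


V_q(n, t) = 73, q^n = 13841287201, Hamming bound = 189606673, |C| = 139804817 ≤ bound (satisfied).

Step 1: Compute V_q(n, t) = Σ_{j=0}^1 C(n, j) (q−1)^j.
  j = 0: C(12,0)·(6)^0 = 1·1 = 1.
  j = 1: C(12,1)·(6)^1 = 12·6 = 72.
  V_q(n, t) = 1 + 72 = 73.
Step 2: q^n = 7^12 = 13841287201.
Step 3: Hamming bound ⌊q^n / V_q(n,t)⌋ = ⌊13841287201/73⌋ = 189606673.
Step 4: Compare |C| = 139804817 to 189606673: satisfied.
The claimed |C| lies below the Hamming bound.


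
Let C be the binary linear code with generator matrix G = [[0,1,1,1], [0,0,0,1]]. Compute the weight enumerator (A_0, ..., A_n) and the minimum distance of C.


Weight distribution: A_0 = 1, A_1 = 1, A_2 = 1, A_3 = 1. Minimum distance d = 1.

Enumerate all 2^2 = 4 messages m ∈ F_2^2.
For each, compute codeword c = mG in F_2^4, then tally its weight.
  m = 00 → c = 0000, weight = 0.
  m = 10 → c = 0111, weight = 3.
  m = 01 → c = 0001, weight = 1.
  m = 11 → c = 0110, weight = 2.
Tally weights:
  weight 0: 1 codewords.
  weight 1: 1 codewords.
  weight 2: 1 codewords.
  weight 3: 1 codewords.
Minimum distance d = smallest w > 0 with A_w > 0 = 1.
Sanity: Σ A_w = 4 = 2^2 = 4 ✓.


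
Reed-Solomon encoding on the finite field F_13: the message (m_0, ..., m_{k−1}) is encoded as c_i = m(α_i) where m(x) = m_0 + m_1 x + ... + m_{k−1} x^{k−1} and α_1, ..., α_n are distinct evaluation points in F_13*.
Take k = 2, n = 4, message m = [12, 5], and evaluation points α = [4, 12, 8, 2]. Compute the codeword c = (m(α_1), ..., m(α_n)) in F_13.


c = [6, 7, 0, 9]

Message polynomial: m(x) = 12 + 5·x (mod 13).
For each evaluation point α_i, compute m(α_i) mod 13:
  α_1 = 4: Horner steps 5 → 6, so m(4) = 6.
  α_2 = 12: Horner steps 5 → 7, so m(12) = 7.
  α_3 = 8: Horner steps 5 → 0, so m(8) = 0.
  α_4 = 2: Horner steps 5 → 9, so m(2) = 9.
Codeword c = [6, 7, 0, 9] ∈ F_13^4.


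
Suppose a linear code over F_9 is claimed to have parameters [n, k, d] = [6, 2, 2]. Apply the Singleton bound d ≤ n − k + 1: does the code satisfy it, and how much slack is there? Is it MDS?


Singleton RHS = n − k + 1 = 5, slack = 3, bound satisfied, not MDS.

Singleton bound: d ≤ n − k + 1.
Here n = 6, k = 2, so n − k + 1 = 5.
Given d = 2, check d ≤ 5: YES.
Slack = (n − k + 1) − d = 3.
The code is NOT MDS (slack = 3 > 0).
Description: the claimed parameters are [6, 2, 2]_9; such a code would be non-MDS.


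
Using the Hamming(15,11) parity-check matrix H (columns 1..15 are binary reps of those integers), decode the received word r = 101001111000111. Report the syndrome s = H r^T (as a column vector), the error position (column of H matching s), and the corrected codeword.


s = (1, 1, 1, 0)^T, error position = 14, corrected codeword c = 101001111000101

Compute s = H r^T mod 2 one row at a time:
  s_1 = 1 + 1 + 0 + 0 + 0 + 1 + 1 + 1 = 5 ≡ 1 (mod 2).
  s_2 = 0 + 0 + 1 + 1 + 0 + 1 + 1 + 1 = 5 ≡ 1 (mod 2).
  s_3 = 0 + 1 + 1 + 1 + 0 + 0 + 1 + 1 = 5 ≡ 1 (mod 2).
  s_4 = 1 + 1 + 0 + 1 + 1 + 0 + 1 + 1 = 6 ≡ 0 (mod 2).
s = (1, 1, 1, 0)^T — this equals column 14 of H (binary 1110), so error is at position 14.
Correct: flip bit 14 of r = 101001111000111 to get c = 101001111000101.


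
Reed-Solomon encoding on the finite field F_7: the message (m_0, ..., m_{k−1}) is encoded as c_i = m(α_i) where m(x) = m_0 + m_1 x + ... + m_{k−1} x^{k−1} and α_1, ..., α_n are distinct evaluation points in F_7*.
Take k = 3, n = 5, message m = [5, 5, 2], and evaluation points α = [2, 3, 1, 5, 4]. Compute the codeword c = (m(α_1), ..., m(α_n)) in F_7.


c = [2, 3, 5, 3, 1]

Message polynomial: m(x) = 5 + 5·x + 2·x^2 (mod 7).
For each evaluation point α_i, compute m(α_i) mod 7:
  α_1 = 2: Horner steps 2 → 2 → 2, so m(2) = 2.
  α_2 = 3: Horner steps 2 → 4 → 3, so m(3) = 3.
  α_3 = 1: Horner steps 2 → 0 → 5, so m(1) = 5.
  α_4 = 5: Horner steps 2 → 1 → 3, so m(5) = 3.
  α_5 = 4: Horner steps 2 → 6 → 1, so m(4) = 1.
Codeword c = [2, 3, 5, 3, 1] ∈ F_7^5.


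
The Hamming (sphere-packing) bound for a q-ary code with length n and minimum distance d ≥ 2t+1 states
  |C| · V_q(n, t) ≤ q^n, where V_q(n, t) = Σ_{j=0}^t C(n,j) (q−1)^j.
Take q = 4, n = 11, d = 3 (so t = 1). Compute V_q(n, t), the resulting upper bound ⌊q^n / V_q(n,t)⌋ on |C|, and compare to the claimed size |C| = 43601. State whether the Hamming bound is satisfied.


V_q(n, t) = 34, q^n = 4194304, Hamming bound = 123361, |C| = 43601 ≤ bound (satisfied).

Step 1: Compute V_q(n, t) = Σ_{j=0}^1 C(n, j) (q−1)^j.
  j = 0: C(11,0)·(3)^0 = 1·1 = 1.
  j = 1: C(11,1)·(3)^1 = 11·3 = 33.
  V_q(n, t) = 1 + 33 = 34.
Step 2: q^n = 4^11 = 4194304.
Step 3: Hamming bound ⌊q^n / V_q(n,t)⌋ = ⌊4194304/34⌋ = 123361.
Step 4: Compare |C| = 43601 to 123361: satisfied.
The claimed |C| lies below the Hamming bound.


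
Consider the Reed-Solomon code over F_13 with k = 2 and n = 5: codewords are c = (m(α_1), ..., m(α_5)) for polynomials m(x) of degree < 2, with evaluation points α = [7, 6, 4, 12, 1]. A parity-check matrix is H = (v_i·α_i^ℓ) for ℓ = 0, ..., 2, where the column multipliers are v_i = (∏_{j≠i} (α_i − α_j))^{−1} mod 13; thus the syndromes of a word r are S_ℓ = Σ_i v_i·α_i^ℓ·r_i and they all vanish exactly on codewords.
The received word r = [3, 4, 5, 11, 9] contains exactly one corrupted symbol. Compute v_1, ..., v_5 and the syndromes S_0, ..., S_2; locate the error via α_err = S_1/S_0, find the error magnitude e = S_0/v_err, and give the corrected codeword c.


S = (1, 4, 3), error at position 3, error magnitude e = 12, c = [3, 4, 6, 11, 9].

Step 1: column multipliers v_i = (∏_{j≠i}(α_i − α_j))^{−1} mod 13.
  i = 1 (α = 7): (7−6)(7−4)(7−12)(7−1) = 1·3·(−5)·6 = −90 ≡ 1, so v_1 = 1^{−1} = 1 (mod 13).
  i = 2 (α = 6): (6−7)(6−4)(6−12)(6−1) = (−1)·2·(−6)·5 = 60 ≡ 8, so v_2 = 8^{−1} = 5 (mod 13).
  i = 3 (α = 4): (4−7)(4−6)(4−12)(4−1) = (−3)·(−2)·(−8)·3 = −144 ≡ 12, so v_3 = 12^{−1} = 12 (mod 13).
  i = 4 (α = 12): (12−7)(12−6)(12−4)(12−1) = 5·6·8·11 = 2640 ≡ 1, so v_4 = 1^{−1} = 1 (mod 13).
  i = 5 (α = 1): (1−7)(1−6)(1−4)(1−12) = (−6)·(−5)·(−3)·(−11) = 990 ≡ 2, so v_5 = 2^{−1} = 7 (mod 13).
  v = [1, 5, 12, 1, 7].
Step 2: syndromes of r = [3, 4, 5, 11, 9] (all sums mod 13).
  S_0 = Σ v_i r_i = 1·3 + 5·4 + 12·5 + 1·11 + 7·9 = 157 ≡ 1.
  S_1 = Σ v_i α_i r_i = 1·7·3 + 5·6·4 + 12·4·5 + 1·12·11 + 7·1·9 = 576 ≡ 4.
  α_i^2 mod 13 = [10, 10, 3, 1, 1].
  S_2 = Σ v_i α_i^2 r_i = 1·10·3 + 5·10·4 + 12·3·5 + 1·1·11 + 7·1·9 = 484 ≡ 3.
  S = (1, 4, 3) ≠ 0, so r is not a codeword (an error is present).
Step 3: locate the error. For a single error e at position i, S_ℓ = v_i·e·α_i^ℓ, so α_err = S_1/S_0.
  S_0^{−1} = 1^{−1} = 1 (mod 13), so α_err = 4·1 = 4 ≡ 4 = α_3. Error position i = 3.
  Consistency check: S_2/S_1 = 3·10 = 30 ≡ 4 = α_err ✓ (single-error assumption holds).
Step 4: error magnitude e = S_0/v_3 = S_0·∏_{j≠3}(α_3 − α_j) = 1·12 = 12 ≡ 12 (mod 13).
Step 5: correct position 3: c_3 = r_3 − e = 5 − 12 ≡ 6 (mod 13). Hence c = [3, 4, 6, 11, 9].
  Check: interpolating c through the α_i gives m(x) = 10 + 12·x (degree < 2) with m(α_i) = c_i for every i, so c is indeed a codeword.


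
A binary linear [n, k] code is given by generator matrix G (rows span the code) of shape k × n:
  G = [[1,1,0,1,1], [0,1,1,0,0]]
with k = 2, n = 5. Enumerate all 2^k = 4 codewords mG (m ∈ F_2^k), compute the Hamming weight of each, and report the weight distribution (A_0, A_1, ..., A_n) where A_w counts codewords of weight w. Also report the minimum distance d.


Weight distribution: A_0 = 1, A_2 = 1, A_4 = 2. Minimum distance d = 2.

Enumerate all 2^2 = 4 messages m ∈ F_2^2.
For each, compute codeword c = mG in F_2^5, then tally its weight.
  m = 00 → c = 00000, weight = 0.
  m = 10 → c = 11011, weight = 4.
  m = 01 → c = 01100, weight = 2.
  m = 11 → c = 10111, weight = 4.
Tally weights:
  weight 0: 1 codewords.
  weight 2: 1 codewords.
  weight 4: 2 codewords.
Minimum distance d = smallest w > 0 with A_w > 0 = 2.
Sanity: Σ A_w = 4 = 2^2 = 4 ✓.


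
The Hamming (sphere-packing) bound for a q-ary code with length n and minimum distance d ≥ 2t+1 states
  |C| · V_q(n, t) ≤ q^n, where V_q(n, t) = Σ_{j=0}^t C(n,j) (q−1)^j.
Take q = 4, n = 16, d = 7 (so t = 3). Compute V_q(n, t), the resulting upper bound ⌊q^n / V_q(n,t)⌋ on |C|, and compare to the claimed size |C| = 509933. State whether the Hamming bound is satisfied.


V_q(n, t) = 16249, q^n = 4294967296, Hamming bound = 264321, |C| = 509933 > bound (violated).

Step 1: Compute V_q(n, t) = Σ_{j=0}^3 C(n, j) (q−1)^j.
  j = 0: C(16,0)·(3)^0 = 1·1 = 1.
  j = 1: C(16,1)·(3)^1 = 16·3 = 48.
  j = 2: C(16,2)·(3)^2 = 120·9 = 1080.
  j = 3: C(16,3)·(3)^3 = 560·27 = 15120.
  V_q(n, t) = 1 + 48 + 1080 + 15120 = 16249.
Step 2: q^n = 4^16 = 4294967296.
Step 3: Hamming bound ⌊q^n / V_q(n,t)⌋ = ⌊4294967296/16249⌋ = 264321.
Step 4: Compare |C| = 509933 to 264321: violated.
The claimed |C| lies above the Hamming bound, so no 4-ary code of length 16 with d ≥ 7 can have 509933 codewords.


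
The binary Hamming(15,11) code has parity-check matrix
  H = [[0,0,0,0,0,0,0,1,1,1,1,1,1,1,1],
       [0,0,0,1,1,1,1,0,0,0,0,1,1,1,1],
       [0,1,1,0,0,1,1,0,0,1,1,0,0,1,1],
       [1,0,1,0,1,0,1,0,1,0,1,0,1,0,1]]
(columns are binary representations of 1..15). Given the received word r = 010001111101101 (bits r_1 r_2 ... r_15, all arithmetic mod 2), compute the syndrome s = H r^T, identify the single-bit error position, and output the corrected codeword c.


s = (0, 1, 1, 0)^T, error position = 6, corrected codeword c = 010000111101101

Compute s = H r^T mod 2 one row at a time:
  s_1 = 1 + 1 + 1 + 0 + 1 + 1 + 0 + 1 = 6 ≡ 0 (mod 2).
  s_2 = 0 + 0 + 1 + 1 + 1 + 1 + 0 + 1 = 5 ≡ 1 (mod 2).
  s_3 = 1 + 0 + 1 + 1 + 1 + 0 + 0 + 1 = 5 ≡ 1 (mod 2).
  s_4 = 0 + 0 + 0 + 1 + 1 + 0 + 1 + 1 = 4 ≡ 0 (mod 2).
s = (0, 1, 1, 0)^T — this equals column 6 of H (binary 0110), so error is at position 6.
Correct: flip bit 6 of r = 010001111101101 to get c = 010000111101101.


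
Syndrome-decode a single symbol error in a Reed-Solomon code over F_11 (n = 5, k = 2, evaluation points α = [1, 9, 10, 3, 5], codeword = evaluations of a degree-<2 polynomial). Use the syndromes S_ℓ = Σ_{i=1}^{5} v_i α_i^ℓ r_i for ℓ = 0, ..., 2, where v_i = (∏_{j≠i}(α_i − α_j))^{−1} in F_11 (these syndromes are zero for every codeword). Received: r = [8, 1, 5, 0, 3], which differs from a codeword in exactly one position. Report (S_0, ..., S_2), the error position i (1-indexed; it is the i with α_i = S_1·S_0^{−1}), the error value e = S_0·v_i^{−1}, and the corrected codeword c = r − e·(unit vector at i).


S = (6, 10, 2), error at position 2, error magnitude e = 3, c = [8, 9, 5, 0, 3].

Step 1: column multipliers v_i = (∏_{j≠i}(α_i − α_j))^{−1} mod 11.
  i = 1 (α = 1): (1−9)(1−10)(1−3)(1−5) = (−8)·(−9)·(−2)·(−4) = 576 ≡ 4, so v_1 = 4^{−1} = 3 (mod 11).
  i = 2 (α = 9): (9−1)(9−10)(9−3)(9−5) = 8·(−1)·6·4 = −192 ≡ 6, so v_2 = 6^{−1} = 2 (mod 11).
  i = 3 (α = 10): (10−1)(10−9)(10−3)(10−5) = 9·1·7·5 = 315 ≡ 7, so v_3 = 7^{−1} = 8 (mod 11).
  i = 4 (α = 3): (3−1)(3−9)(3−10)(3−5) = 2·(−6)·(−7)·(−2) = −168 ≡ 8, so v_4 = 8^{−1} = 7 (mod 11).
  i = 5 (α = 5): (5−1)(5−9)(5−10)(5−3) = 4·(−4)·(−5)·2 = 160 ≡ 6, so v_5 = 6^{−1} = 2 (mod 11).
  v = [3, 2, 8, 7, 2].
Step 2: syndromes of r = [8, 1, 5, 0, 3] (all sums mod 11).
  S_0 = Σ v_i r_i = 3·8 + 2·1 + 8·5 + 7·0 + 2·3 = 72 ≡ 6.
  S_1 = Σ v_i α_i r_i = 3·1·8 + 2·9·1 + 8·10·5 + 7·3·0 + 2·5·3 = 472 ≡ 10.
  α_i^2 mod 11 = [1, 4, 1, 9, 3].
  S_2 = Σ v_i α_i^2 r_i = 3·1·8 + 2·4·1 + 8·1·5 + 7·9·0 + 2·3·3 = 90 ≡ 2.
  S = (6, 10, 2) ≠ 0, so r is not a codeword (an error is present).
Step 3: locate the error. For a single error e at position i, S_ℓ = v_i·e·α_i^ℓ, so α_err = S_1/S_0.
  S_0^{−1} = 6^{−1} = 2 (mod 11), so α_err = 10·2 = 20 ≡ 9 = α_2. Error position i = 2.
  Consistency check: S_2/S_1 = 2·10 = 20 ≡ 9 = α_err ✓ (single-error assumption holds).
Step 4: error magnitude e = S_0/v_2 = S_0·∏_{j≠2}(α_2 − α_j) = 6·6 = 36 ≡ 3 (mod 11).
Step 5: correct position 2: c_2 = r_2 − e = 1 − 3 ≡ 9 (mod 11). Hence c = [8, 9, 5, 0, 3].
  Check: interpolating c through the α_i gives m(x) = 1 + 7·x (degree < 2) with m(α_i) = c_i for every i, so c is indeed a codeword.


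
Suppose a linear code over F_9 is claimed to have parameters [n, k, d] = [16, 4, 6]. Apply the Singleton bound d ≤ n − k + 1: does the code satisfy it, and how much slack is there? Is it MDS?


Singleton RHS = n − k + 1 = 13, slack = 7, bound satisfied, not MDS.

Singleton bound: d ≤ n − k + 1.
Here n = 16, k = 4, so n − k + 1 = 13.
Given d = 6, check d ≤ 13: YES.
Slack = (n − k + 1) − d = 7.
The code is NOT MDS (slack = 7 > 0).
Description: the claimed parameters are [16, 4, 6]_9; such a code would be non-MDS.


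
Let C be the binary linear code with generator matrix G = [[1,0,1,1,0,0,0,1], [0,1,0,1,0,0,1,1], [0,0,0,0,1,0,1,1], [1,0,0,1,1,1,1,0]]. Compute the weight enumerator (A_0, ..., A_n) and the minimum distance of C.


Weight distribution: A_0 = 1, A_2 = 1, A_3 = 2, A_4 = 5, A_5 = 6, A_6 = 1. Minimum distance d = 2.

Enumerate all 2^4 = 16 messages m ∈ F_2^4.
For each, compute codeword c = mG in F_2^8, then tally its weight.
  m = 0000 → c = 00000000, weight = 0.
  m = 1000 → c = 10110001, weight = 4.
  m = 0100 → c = 01010011, weight = 4.
  m = 1100 → c = 11100010, weight = 4.
  m = 0010 → c = 00001011, weight = 3.
  m = 1010 → c = 10111010, weight = 5.
  m = 0110 → c = 01011000, weight = 3.
  m = 1110 → c = 11101001, weight = 5.
  m = 0001 → c = 10011110, weight = 5.
  m = 1001 → c = 00101111, weight = 5.
  m = 0101 → c = 11001101, weight = 5.
  m = 1101 → c = 01111100, weight = 5.
  m = 0011 → c = 10010101, weight = 4.
  m = 1011 → c = 00100100, weight = 2.
  m = 0111 → c = 11000110, weight = 4.
  m = 1111 → c = 01110111, weight = 6.
Tally weights:
  weight 0: 1 codewords.
  weight 2: 1 codewords.
  weight 3: 2 codewords.
  weight 4: 5 codewords.
  weight 5: 6 codewords.
  weight 6: 1 codewords.
Minimum distance d = smallest w > 0 with A_w > 0 = 2.
Sanity: Σ A_w = 16 = 2^4 = 16 ✓.


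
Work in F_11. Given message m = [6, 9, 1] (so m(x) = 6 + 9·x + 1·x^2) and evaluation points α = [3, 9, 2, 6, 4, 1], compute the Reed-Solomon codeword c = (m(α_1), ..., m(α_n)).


c = [9, 3, 6, 8, 3, 5]

Message polynomial: m(x) = 6 + 9·x + 1·x^2 (mod 11).
For each evaluation point α_i, compute m(α_i) mod 11:
  α_1 = 3: Horner steps 1 → 1 → 9, so m(3) = 9.
  α_2 = 9: Horner steps 1 → 7 → 3, so m(9) = 3.
  α_3 = 2: Horner steps 1 → 0 → 6, so m(2) = 6.
  α_4 = 6: Horner steps 1 → 4 → 8, so m(6) = 8.
  α_5 = 4: Horner steps 1 → 2 → 3, so m(4) = 3.
  α_6 = 1: Horner steps 1 → 10 → 5, so m(1) = 5.
Codeword c = [9, 3, 6, 8, 3, 5] ∈ F_11^6.


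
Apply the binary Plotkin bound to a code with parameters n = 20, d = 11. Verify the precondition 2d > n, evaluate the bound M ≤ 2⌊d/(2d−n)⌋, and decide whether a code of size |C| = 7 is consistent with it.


Plotkin bound M ≤ 10; given |C| = 7 ≤ bound (satisfied).

Check applicability: 2d = 22, n = 20.
2d − n = 2 > 0, so Plotkin applies.
Compute d/(2d−n) = 11/2 ≈ 5.5000.
⌊d/(2d−n)⌋ = 5.
Plotkin bound: M ≤ 2·5 = 10.
Given |C| = 7, check: satisfied.
This |C| is below the Plotkin bound.


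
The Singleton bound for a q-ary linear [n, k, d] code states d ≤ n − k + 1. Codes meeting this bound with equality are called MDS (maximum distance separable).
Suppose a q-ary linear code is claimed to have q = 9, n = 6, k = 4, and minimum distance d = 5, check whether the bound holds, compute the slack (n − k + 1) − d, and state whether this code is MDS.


Singleton RHS = n − k + 1 = 3, slack = -2, bound violated (no such code; not MDS).

Singleton bound: d ≤ n − k + 1.
Here n = 6, k = 4, so n − k + 1 = 3.
Given d = 5, check d ≤ 3: NO.
Slack = (n − k + 1) − d = -2.
The slack is negative: d = 5 exceeds n − k + 1 = 3 by 2, so the Singleton bound is violated and no linear [6, 4, 5]_9 code can exist. In particular it is not MDS (MDS requires d = n − k + 1 exactly).
Description: the claimed parameters are [6, 4, 5]_9; such a code would be impossible (violates the Singleton bound).


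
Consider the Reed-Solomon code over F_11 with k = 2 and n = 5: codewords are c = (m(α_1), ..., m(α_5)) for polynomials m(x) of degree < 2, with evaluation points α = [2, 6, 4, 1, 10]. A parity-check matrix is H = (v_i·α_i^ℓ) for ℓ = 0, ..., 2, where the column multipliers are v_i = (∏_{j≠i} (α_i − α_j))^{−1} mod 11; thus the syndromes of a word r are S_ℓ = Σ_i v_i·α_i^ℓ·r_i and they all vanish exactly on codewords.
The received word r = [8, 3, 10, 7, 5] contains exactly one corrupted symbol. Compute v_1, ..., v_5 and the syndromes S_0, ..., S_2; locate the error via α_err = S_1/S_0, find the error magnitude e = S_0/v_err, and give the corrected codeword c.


S = (7, 9, 10), error at position 2, error magnitude e = 2, c = [8, 1, 10, 7, 5].

Step 1: column multipliers v_i = (∏_{j≠i}(α_i − α_j))^{−1} mod 11.
  i = 1 (α = 2): (2−6)(2−4)(2−1)(2−10) = (−4)·(−2)·1·(−8) = −64 ≡ 2, so v_1 = 2^{−1} = 6 (mod 11).
  i = 2 (α = 6): (6−2)(6−4)(6−1)(6−10) = 4·2·5·(−4) = −160 ≡ 5, so v_2 = 5^{−1} = 9 (mod 11).
  i = 3 (α = 4): (4−2)(4−6)(4−1)(4−10) = 2·(−2)·3·(−6) = 72 ≡ 6, so v_3 = 6^{−1} = 2 (mod 11).
  i = 4 (α = 1): (1−2)(1−6)(1−4)(1−10) = (−1)·(−5)·(−3)·(−9) = 135 ≡ 3, so v_4 = 3^{−1} = 4 (mod 11).
  i = 5 (α = 10): (10−2)(10−6)(10−4)(10−1) = 8·4·6·9 = 1728 ≡ 1, so v_5 = 1^{−1} = 1 (mod 11).
  v = [6, 9, 2, 4, 1].
Step 2: syndromes of r = [8, 3, 10, 7, 5] (all sums mod 11).
  S_0 = Σ v_i r_i = 6·8 + 9·3 + 2·10 + 4·7 + 1·5 = 128 ≡ 7.
  S_1 = Σ v_i α_i r_i = 6·2·8 + 9·6·3 + 2·4·10 + 4·1·7 + 1·10·5 = 416 ≡ 9.
  α_i^2 mod 11 = [4, 3, 5, 1, 1].
  S_2 = Σ v_i α_i^2 r_i = 6·4·8 + 9·3·3 + 2·5·10 + 4·1·7 + 1·1·5 = 406 ≡ 10.
  S = (7, 9, 10) ≠ 0, so r is not a codeword (an error is present).
Step 3: locate the error. For a single error e at position i, S_ℓ = v_i·e·α_i^ℓ, so α_err = S_1/S_0.
  S_0^{−1} = 7^{−1} = 8 (mod 11), so α_err = 9·8 = 72 ≡ 6 = α_2. Error position i = 2.
  Consistency check: S_2/S_1 = 10·5 = 50 ≡ 6 = α_err ✓ (single-error assumption holds).
Step 4: error magnitude e = S_0/v_2 = S_0·∏_{j≠2}(α_2 − α_j) = 7·5 = 35 ≡ 2 (mod 11).
Step 5: correct position 2: c_2 = r_2 − e = 3 − 2 ≡ 1 (mod 11). Hence c = [8, 1, 10, 7, 5].
  Check: interpolating c through the α_i gives m(x) = 6 + 1·x (degree < 2) with m(α_i) = c_i for every i, so c is indeed a codeword.
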